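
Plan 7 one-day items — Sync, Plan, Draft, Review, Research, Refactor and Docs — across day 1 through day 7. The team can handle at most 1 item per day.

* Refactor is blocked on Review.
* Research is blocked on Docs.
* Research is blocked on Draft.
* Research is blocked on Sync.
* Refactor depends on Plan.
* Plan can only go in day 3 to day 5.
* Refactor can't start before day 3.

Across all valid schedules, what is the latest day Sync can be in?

Downstream work caps Sync at day 6.
Sync at day 6 is achievable: Review=day 2; Research=day 7; Sync=day 6; Refactor=day 4; Draft=day 1; Plan=day 3; Docs=day 5.

day 6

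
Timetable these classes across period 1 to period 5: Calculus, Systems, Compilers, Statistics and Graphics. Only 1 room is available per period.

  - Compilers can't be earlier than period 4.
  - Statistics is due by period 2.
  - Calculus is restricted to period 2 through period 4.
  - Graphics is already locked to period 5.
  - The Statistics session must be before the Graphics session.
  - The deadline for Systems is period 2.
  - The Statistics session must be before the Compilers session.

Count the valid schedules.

Enumerating: Statistics -> period 1, Calculus -> period 3, Systems -> period 2, Graphics -> period 5, Compilers -> period 4 | Systems -> period 1, Calculus -> period 3, Graphics -> period 5, Statistics -> period 2, Compilers -> period 4.

2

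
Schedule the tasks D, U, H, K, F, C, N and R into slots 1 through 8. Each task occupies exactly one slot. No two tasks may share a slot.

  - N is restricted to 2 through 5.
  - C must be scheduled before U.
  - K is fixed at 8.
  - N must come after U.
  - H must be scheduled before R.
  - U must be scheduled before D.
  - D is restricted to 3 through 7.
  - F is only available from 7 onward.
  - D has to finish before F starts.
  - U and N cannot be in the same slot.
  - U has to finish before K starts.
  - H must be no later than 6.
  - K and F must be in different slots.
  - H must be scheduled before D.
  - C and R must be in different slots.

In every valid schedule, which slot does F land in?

F's window is 7–8.
K is fixed at 8, and F can't share a slot with K.
So F must be 7.

7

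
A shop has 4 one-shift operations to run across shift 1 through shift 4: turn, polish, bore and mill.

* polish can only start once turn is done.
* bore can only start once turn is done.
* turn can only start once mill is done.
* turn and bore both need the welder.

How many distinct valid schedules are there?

Splitting on turn: it can be shift 2 (4), shift 3 (2). Listing each branch's schedules as (polish, bore, mill) by shift number:
turn=shift 2: (3,3,1) (3,4,1) (4,3,1) (4,4,1) — 4.
turn=shift 3: (4,4,1) (4,4,2) — 2.
Summing: 4 + 2 = 6.

6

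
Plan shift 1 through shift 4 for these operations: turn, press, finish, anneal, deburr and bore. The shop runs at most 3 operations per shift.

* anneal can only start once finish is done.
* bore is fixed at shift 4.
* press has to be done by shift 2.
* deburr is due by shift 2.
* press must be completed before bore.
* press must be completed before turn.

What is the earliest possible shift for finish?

Downstream work caps finish at shift 3.
finish at shift 1 is achievable: anneal=shift 2, press=shift 1, finish=shift 1, deburr=shift 1, turn=shift 2, bore=shift 4.

shift 1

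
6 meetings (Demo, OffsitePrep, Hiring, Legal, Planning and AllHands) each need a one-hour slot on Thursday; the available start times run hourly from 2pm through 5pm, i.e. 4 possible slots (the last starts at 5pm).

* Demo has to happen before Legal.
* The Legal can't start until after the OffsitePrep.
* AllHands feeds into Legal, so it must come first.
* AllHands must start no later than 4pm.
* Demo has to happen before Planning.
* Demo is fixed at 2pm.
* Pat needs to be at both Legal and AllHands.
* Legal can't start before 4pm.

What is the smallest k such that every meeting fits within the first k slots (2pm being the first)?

The precedence chain requires at least 2 distinct slots.
Legal can't be placed before 4pm — that is slot 3 counting from 2pm — so the schedule must run through at least 3 slots.
3 works (last occupied slot: 4pm): for example AllHands in 2pm, OffsitePrep in 2pm, Legal in 4pm, Demo in 2pm, Hiring in 2pm, Planning in 3pm.

3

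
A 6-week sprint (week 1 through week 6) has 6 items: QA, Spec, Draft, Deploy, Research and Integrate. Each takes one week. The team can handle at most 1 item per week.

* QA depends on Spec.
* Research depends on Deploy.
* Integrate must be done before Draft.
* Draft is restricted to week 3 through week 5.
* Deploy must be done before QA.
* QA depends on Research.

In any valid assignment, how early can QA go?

week 6

Precedence pushes QA to at least week 3.
QA at week 6 is achievable: Research in week 4, Integrate in week 2, QA in week 6, Deploy in week 1, Spec in week 5, Draft in week 3.
Nothing earlier works — the capacity limit rule out every week before week 6.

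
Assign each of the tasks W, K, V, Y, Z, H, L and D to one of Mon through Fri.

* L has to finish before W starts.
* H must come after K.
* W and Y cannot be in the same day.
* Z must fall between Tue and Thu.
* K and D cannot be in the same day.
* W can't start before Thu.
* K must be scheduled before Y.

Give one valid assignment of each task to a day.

Z in Tue; D in Tue; K in Mon; L in Mon; V in Mon; Y in Tue; W in Thu; H in Tue

Checking: K(Mon) before Y(Tue); K(Mon) before H(Tue); L(Mon) before W(Thu); W(Thu) != Y(Tue); K(Mon) != D(Tue); W=Thu in [Thu,Fri]; Z=Tue in [Tue,Thu].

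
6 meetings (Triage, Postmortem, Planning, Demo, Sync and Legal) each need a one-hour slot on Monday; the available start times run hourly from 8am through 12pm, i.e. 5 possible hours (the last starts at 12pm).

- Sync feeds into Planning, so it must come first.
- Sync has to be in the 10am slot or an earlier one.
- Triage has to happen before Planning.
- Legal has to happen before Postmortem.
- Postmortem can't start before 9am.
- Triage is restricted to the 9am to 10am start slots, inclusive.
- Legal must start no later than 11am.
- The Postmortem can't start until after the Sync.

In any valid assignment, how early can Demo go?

Demo at 8am is achievable: Postmortem in 9am; Sync in 8am; Planning in 10am; Legal in 8am; Demo in 8am; Triage in 9am.

8am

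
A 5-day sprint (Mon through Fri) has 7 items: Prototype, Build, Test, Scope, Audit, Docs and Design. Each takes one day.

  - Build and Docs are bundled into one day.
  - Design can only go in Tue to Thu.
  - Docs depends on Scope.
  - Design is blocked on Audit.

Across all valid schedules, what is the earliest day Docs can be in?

Tue

Precedence pushes Docs to at least Tue.
Docs at Tue is achievable: Prototype -> Mon, Audit -> Mon, Test -> Mon, Design -> Tue, Build -> Tue, Scope -> Mon, Docs -> Tue.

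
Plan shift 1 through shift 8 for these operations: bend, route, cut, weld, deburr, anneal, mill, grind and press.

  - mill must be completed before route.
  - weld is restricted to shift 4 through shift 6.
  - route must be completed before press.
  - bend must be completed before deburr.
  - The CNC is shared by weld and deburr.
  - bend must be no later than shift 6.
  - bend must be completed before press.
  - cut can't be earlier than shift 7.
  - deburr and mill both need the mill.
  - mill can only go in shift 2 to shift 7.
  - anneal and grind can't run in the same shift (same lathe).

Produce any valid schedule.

bend in shift 1; weld in shift 4; deburr in shift 3; anneal in shift 1; grind in shift 2; mill in shift 2; cut in shift 7; press in shift 4; route in shift 3

Checking: mill(shift 2) before route(shift 3); bend(shift 1) before deburr(shift 3); route(shift 3) before press(shift 4); bend(shift 1) before press(shift 4); weld(shift 4) != deburr(shift 3); anneal(shift 1) != grind(shift 2); deburr(shift 3) != mill(shift 2); weld=shift 4 in [shift 4,shift 6]; mill=shift 2 in [shift 2,shift 7]; cut=shift 7 in [shift 7,shift 8]; bend=shift 1 in [shift 1,shift 6].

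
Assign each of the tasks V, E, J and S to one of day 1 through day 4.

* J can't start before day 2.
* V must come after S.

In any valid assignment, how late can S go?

Downstream work caps S at day 3.
S at day 3 is achievable: E -> day 1, S -> day 3, J -> day 2, V -> day 4.

day 3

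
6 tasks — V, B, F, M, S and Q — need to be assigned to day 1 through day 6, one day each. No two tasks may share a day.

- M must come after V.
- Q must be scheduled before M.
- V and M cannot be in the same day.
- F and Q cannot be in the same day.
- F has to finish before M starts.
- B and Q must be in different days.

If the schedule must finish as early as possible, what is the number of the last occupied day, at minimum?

The precedence chain requires at least 2 distinct days.
With at most 1 per day and 6 tasks, at least 6 days are needed.
6 works (last occupied day: day 6): for example F=day 2; M=day 4; S=day 6; B=day 5; Q=day 3; V=day 1.

day 6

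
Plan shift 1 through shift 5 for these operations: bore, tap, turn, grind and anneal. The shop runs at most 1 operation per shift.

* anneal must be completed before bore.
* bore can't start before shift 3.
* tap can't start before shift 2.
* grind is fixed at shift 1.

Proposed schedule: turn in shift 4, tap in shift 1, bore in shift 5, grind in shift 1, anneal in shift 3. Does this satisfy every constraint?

tap can't start before shift 2 — violated.
The shop runs at most 1 operation per shift — violated.
anneal must be completed before bore — holds.
bore can't start before shift 3 — holds.
grind is fixed at shift 1 — holds.

Invalid. tap can't start before shift 2.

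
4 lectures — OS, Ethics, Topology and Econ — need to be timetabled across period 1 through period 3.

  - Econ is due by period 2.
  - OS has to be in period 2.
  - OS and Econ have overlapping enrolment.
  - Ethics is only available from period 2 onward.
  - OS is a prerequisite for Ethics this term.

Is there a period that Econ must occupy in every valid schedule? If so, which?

Econ's window is period 1–period 2.
OS is fixed at period 2, and Econ can't share a period with OS.
So Econ must be period 1.

period 1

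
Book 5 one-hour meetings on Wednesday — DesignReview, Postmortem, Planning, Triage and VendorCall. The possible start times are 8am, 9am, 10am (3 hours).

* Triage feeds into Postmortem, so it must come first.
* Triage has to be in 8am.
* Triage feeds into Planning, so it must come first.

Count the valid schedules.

Splitting on DesignReview: it can be 8am (12), 9am (12), 10am (12). Listing each branch's schedules as (Postmortem, Planning, Triage, VendorCall):
DesignReview=8am: (9am,9am,8am,8am) (9am,9am,8am,9am) (9am,9am,8am,10am) (9am,10am,8am,8am) (9am,10am,8am,9am) (9am,10am,8am,10am) (10am,9am,8am,8am) (10am,9am,8am,9am) (10am,9am,8am,10am) (10am,10am,8am,8am) (10am,10am,8am,9am) (10am,10am,8am,10am) — 12.
DesignReview=9am: (9am,9am,8am,8am) (9am,9am,8am,9am) (9am,9am,8am,10am) (9am,10am,8am,8am) (9am,10am,8am,9am) (9am,10am,8am,10am) (10am,9am,8am,8am) (10am,9am,8am,9am) (10am,9am,8am,10am) (10am,10am,8am,8am) (10am,10am,8am,9am) (10am,10am,8am,10am) — 12.
DesignReview=10am: (9am,9am,8am,8am) (9am,9am,8am,9am) (9am,9am,8am,10am) (9am,10am,8am,8am) (9am,10am,8am,9am) (9am,10am,8am,10am) (10am,9am,8am,8am) (10am,9am,8am,9am) (10am,9am,8am,10am) (10am,10am,8am,8am) (10am,10am,8am,9am) (10am,10am,8am,10am) — 12.
Summing: 12 + 12 + 12 = 36.

36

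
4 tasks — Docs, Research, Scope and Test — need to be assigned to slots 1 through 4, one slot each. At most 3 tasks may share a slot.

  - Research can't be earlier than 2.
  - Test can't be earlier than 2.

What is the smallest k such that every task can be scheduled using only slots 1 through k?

With at most 3 per slot and 4 tasks, at least 2 slots are needed.
Research can't be placed before 2, so the schedule must run through at least slot 2.
2 works (last occupied slot: 2): for example Research -> 2, Docs -> 1, Test -> 2, Scope -> 1.

2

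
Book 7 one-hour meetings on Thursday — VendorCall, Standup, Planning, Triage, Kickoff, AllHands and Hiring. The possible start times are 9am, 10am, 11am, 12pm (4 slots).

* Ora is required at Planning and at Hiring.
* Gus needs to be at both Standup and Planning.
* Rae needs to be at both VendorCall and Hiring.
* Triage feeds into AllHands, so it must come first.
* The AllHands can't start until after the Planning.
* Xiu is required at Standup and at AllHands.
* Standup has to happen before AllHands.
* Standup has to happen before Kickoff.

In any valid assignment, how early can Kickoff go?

Precedence pushes Kickoff to at least 10am.
Kickoff at 10am is achievable: Triage=9am, AllHands=11am, Kickoff=10am, VendorCall=9am, Standup=9am, Planning=10am, Hiring=11am.

10am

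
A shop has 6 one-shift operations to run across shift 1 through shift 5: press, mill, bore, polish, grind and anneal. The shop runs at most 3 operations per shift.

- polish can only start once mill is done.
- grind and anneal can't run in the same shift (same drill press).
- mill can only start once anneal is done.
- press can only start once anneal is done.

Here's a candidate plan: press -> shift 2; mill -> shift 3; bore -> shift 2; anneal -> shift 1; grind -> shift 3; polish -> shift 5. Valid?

polish can only start once mill is done — holds.
The shop runs at most 3 operations per shift — holds.
press can only start once anneal is done — holds.
mill can only start once anneal is done — holds.
grind and anneal can't run in the same shift (same drill press) — holds.

Yes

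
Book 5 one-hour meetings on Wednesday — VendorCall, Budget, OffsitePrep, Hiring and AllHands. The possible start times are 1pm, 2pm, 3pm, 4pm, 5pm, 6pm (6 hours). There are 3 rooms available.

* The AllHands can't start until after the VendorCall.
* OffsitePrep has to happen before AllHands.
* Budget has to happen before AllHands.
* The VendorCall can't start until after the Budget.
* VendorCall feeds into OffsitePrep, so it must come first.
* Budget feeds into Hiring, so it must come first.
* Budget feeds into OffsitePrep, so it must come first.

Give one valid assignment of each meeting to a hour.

VendorCall -> 2pm, Budget -> 1pm, OffsitePrep -> 3pm, AllHands -> 4pm, Hiring -> 2pm

Checking: VendorCall(2pm) before AllHands(4pm); Budget(1pm) before OffsitePrep(3pm); Budget(1pm) before Hiring(2pm); OffsitePrep(3pm) before AllHands(4pm); Budget(1pm) before VendorCall(2pm); VendorCall(2pm) before OffsitePrep(3pm); Budget(1pm) before AllHands(4pm); max 2 per hour (cap 3).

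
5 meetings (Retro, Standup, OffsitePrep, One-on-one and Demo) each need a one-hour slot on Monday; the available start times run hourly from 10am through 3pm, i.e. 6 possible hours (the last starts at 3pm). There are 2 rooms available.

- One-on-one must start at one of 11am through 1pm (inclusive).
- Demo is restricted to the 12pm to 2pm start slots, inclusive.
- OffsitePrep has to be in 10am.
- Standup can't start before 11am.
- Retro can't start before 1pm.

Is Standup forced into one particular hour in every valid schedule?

Standup can be 11am (e.g. Retro in 1pm, Standup in 11am, OffsitePrep in 10am, Demo in 12pm, One-on-one in 11am) or 12pm (e.g. Retro -> 1pm; Standup -> 12pm; OffsitePrep -> 10am; Demo -> 12pm; One-on-one -> 11am).

No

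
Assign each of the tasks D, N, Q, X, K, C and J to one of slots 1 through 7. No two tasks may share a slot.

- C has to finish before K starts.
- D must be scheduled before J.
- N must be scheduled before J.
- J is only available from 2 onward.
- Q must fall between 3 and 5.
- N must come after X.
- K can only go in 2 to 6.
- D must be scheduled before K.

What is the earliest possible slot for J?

7

J is available from 2; precedence pushes J to at least 3.
J at 7 is achievable: D in 1, J in 7, K in 4, N in 6, X in 5, Q in 3, C in 2.
Nothing earlier works — the capacity limit rule out every slot before 7.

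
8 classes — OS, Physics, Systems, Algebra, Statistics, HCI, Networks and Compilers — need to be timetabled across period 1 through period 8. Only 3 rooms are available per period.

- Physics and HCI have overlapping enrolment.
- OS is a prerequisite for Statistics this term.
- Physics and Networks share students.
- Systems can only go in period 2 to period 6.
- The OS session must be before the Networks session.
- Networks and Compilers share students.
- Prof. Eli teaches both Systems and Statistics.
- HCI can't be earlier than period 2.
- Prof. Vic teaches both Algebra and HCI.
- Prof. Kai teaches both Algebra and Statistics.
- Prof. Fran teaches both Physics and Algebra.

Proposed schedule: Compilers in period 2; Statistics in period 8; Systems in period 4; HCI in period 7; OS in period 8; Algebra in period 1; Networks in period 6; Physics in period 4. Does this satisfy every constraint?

No. The OS session must be before the Networks session is not satisfied.

HCI can't be earlier than period 2 — holds.
Only 3 rooms are available per period — holds.
Systems can only go in period 2 to period 6 — holds.
Physics and Networks share students — holds.
Prof. Vic teaches both Algebra and HCI — holds.
Prof. Fran teaches both Physics and Algebra — holds.
The OS session must be before the Networks session — violated.
Networks and Compilers share students — holds.
Prof. Kai teaches both Algebra and Statistics — holds.
OS is a prerequisite for Statistics this term — violated.
Physics and HCI have overlapping enrolment — holds.
Prof. Eli teaches both Systems and Statistics — holds.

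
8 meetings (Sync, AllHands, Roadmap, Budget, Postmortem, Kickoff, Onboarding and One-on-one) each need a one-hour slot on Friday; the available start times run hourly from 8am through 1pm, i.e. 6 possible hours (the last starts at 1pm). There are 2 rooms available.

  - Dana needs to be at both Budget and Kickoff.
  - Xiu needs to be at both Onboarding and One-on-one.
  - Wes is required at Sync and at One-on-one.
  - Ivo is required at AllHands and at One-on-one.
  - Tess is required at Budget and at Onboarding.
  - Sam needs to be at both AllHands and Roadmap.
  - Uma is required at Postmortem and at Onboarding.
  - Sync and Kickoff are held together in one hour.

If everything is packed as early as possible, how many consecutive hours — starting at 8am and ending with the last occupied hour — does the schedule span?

With at most 2 per hour and 8 meetings, at least 4 hours are needed.
4 works (last occupied hour: 11am): for example Kickoff -> 8am; AllHands -> 9am; Postmortem -> 11am; Roadmap -> 10am; One-on-one -> 11am; Budget -> 9am; Sync -> 8am; Onboarding -> 10am.

4 hours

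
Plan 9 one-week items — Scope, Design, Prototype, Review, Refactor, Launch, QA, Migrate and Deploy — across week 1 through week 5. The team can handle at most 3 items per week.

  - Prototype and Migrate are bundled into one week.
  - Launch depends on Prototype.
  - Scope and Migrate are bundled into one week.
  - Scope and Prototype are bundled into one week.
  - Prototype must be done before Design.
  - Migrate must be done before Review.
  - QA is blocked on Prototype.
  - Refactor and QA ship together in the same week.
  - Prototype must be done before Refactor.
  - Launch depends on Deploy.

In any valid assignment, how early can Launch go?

Precedence pushes Launch to at least week 2.
Launch at week 3 is achievable: Design in week 2, Refactor in week 3, Prototype in week 1, QA in week 3, Migrate in week 1, Scope in week 1, Review in week 2, Deploy in week 2, Launch in week 3.
Nothing earlier works — the capacity limit rule out every week before week 3.

week 3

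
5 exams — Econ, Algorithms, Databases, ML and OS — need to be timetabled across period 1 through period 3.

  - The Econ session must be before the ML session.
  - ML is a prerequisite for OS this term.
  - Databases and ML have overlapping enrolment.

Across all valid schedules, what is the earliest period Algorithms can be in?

period 1

Algorithms at period 1 is achievable: OS -> period 3, Econ -> period 1, Algorithms -> period 1, ML -> period 2, Databases -> period 1.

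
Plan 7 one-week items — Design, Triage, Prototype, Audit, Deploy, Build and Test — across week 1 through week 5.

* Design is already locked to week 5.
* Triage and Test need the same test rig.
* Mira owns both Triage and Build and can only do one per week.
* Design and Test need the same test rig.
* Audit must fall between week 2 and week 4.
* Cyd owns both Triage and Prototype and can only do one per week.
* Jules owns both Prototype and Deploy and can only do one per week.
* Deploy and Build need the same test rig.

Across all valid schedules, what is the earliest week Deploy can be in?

week 1

Deploy at week 1 is achievable: Prototype in week 2, Design in week 5, Test in week 2, Build in week 2, Triage in week 1, Audit in week 2, Deploy in week 1.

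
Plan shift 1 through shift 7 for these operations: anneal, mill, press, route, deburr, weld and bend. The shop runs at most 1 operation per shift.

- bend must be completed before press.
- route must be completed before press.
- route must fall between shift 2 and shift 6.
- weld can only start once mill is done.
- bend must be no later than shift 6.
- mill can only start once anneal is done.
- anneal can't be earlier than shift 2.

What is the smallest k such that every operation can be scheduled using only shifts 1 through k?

7 shifts

The precedence chain requires at least 3 distinct shifts.
With at most 1 per shift and 7 operations, at least 7 shifts are needed.
Propagating the time windows through the other constraints, weld can't land before shift 4, so the schedule must run through at least shift 4.
7 works (last occupied shift: shift 7): for example deburr -> shift 7, anneal -> shift 3, press -> shift 5, mill -> shift 4, route -> shift 2, weld -> shift 6, bend -> shift 1.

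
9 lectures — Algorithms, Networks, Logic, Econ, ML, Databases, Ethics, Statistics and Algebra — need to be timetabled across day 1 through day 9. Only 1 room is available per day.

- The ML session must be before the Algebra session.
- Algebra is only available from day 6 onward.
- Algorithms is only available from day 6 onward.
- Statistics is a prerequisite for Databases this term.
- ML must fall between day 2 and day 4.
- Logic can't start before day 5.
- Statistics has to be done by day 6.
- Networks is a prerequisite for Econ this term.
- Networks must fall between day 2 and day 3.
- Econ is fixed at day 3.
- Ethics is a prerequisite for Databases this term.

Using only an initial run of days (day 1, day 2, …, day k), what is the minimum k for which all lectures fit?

The precedence chain requires at least 2 distinct days.
With at most 1 per day and 9 lectures, at least 9 days are needed.
Algorithms can't be placed before day 6, so the schedule must run through at least day 6.
9 works (last occupied day: day 9): for example Networks -> day 2, Ethics -> day 8, Logic -> day 5, Statistics -> day 1, Econ -> day 3, Databases -> day 9, Algorithms -> day 7, Algebra -> day 6, ML -> day 4.

9 days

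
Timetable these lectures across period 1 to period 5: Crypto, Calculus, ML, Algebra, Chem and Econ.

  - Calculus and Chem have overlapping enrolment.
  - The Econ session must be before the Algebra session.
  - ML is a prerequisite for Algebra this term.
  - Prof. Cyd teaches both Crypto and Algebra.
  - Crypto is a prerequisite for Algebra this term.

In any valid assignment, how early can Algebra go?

period 2

Precedence pushes Algebra to at least period 2.
Algebra at period 2 is achievable: Econ in period 1; ML in period 1; Chem in period 2; Calculus in period 1; Algebra in period 2; Crypto in period 1.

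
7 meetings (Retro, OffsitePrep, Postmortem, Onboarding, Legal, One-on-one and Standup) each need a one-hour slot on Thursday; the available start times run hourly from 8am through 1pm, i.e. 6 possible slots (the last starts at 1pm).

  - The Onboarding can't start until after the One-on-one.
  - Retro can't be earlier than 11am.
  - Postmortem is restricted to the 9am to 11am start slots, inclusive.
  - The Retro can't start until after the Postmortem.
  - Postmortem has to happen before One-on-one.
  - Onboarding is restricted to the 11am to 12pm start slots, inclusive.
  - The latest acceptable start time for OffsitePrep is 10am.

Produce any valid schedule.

Standup in 8am, Legal in 8am, Onboarding in 11am, Retro in 11am, Postmortem in 9am, OffsitePrep in 8am, One-on-one in 10am

Checking: One-on-one(10am) before Onboarding(11am); Postmortem(9am) before One-on-one(10am); Postmortem(9am) before Retro(11am); Onboarding=11am in [11am,12pm]; OffsitePrep=8am in [8am,10am]; Retro=11am in [11am,1pm]; Postmortem=9am in [9am,11am].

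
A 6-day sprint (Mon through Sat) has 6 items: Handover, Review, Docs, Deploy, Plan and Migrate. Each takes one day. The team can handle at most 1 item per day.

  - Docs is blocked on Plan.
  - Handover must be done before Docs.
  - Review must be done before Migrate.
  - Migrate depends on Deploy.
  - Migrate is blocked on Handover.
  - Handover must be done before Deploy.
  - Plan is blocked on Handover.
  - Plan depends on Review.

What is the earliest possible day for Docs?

Thu

Precedence pushes Docs to at least Wed.
Docs at Thu is achievable: Handover in Mon, Docs in Thu, Review in Tue, Plan in Wed, Migrate in Sat, Deploy in Fri.
Nothing earlier works — the capacity limit rule out every day before Thu.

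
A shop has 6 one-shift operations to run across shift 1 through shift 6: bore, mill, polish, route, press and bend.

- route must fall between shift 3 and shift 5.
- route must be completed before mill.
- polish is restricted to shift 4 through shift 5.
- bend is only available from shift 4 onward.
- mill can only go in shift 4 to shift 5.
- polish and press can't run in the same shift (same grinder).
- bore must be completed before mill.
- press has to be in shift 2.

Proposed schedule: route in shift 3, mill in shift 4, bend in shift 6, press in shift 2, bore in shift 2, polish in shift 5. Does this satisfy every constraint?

polish and press can't run in the same shift (same grinder) — holds.
press has to be in shift 2 — holds.
route must fall between shift 3 and shift 5 — holds.
mill can only go in shift 4 to shift 5 — holds.
polish is restricted to shift 4 through shift 5 — holds.
bore must be completed before mill — holds.
route must be completed before mill — holds.
bend is only available from shift 4 onward — holds.

Yes, all constraints hold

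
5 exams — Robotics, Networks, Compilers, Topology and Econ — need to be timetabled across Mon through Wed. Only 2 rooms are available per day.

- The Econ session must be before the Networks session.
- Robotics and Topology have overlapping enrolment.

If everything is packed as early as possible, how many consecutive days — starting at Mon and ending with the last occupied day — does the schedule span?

3 days

The precedence chain requires at least 2 distinct days.
With at most 2 per day and 5 exams, at least 3 days are needed.
3 works (last occupied day: Wed): for example Networks -> Tue; Compilers -> Tue; Topology -> Wed; Robotics -> Mon; Econ -> Mon.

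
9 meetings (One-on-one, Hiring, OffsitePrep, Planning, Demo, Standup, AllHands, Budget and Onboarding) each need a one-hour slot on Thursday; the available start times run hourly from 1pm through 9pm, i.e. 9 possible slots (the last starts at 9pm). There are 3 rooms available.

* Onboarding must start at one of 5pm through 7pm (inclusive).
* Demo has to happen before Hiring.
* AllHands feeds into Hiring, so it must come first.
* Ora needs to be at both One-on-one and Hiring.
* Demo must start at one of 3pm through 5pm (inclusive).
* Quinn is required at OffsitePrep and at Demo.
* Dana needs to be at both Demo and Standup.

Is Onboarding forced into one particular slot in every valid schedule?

No

Onboarding can be 5pm (e.g. One-on-one=1pm, Planning=2pm, Onboarding=5pm, OffsitePrep=1pm, AllHands=1pm, Hiring=4pm, Budget=2pm, Demo=3pm, Standup=2pm) or 6pm (e.g. Hiring in 4pm; Budget in 2pm; OffsitePrep in 1pm; Onboarding in 6pm; Demo in 3pm; AllHands in 1pm; Planning in 2pm; Standup in 2pm; One-on-one in 1pm).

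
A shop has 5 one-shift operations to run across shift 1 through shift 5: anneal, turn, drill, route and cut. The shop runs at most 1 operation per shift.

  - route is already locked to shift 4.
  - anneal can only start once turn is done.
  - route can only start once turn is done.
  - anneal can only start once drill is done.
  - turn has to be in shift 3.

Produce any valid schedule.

anneal -> shift 5; turn -> shift 3; cut -> shift 2; route -> shift 4; drill -> shift 1

Checking: turn(shift 3) before anneal(shift 5); turn(shift 3) before route(shift 4); drill(shift 1) before anneal(shift 5); route=shift 4 in [shift 4,shift 4]; turn=shift 3 in [shift 3,shift 3]; max 1 per shift (cap 1).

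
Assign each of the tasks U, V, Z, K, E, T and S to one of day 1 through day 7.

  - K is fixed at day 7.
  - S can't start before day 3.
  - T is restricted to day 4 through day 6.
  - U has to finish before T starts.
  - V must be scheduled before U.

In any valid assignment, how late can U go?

day 5

Precedence pushes U to at least day 2; downstream work caps U at day 5.
U at day 5 is achievable: S in day 3; U in day 5; T in day 6; K in day 7; E in day 1; Z in day 1; V in day 1.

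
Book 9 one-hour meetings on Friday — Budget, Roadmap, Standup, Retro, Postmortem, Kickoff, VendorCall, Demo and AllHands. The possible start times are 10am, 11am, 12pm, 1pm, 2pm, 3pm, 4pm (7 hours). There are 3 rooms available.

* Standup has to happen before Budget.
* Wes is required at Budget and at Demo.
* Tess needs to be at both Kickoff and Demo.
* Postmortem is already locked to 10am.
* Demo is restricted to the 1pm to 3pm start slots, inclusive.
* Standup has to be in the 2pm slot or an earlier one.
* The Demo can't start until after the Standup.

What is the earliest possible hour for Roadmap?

10am

Roadmap at 10am is achievable: Standup=10am; Budget=11am; Roadmap=10am; Postmortem=10am; VendorCall=12pm; Retro=11am; AllHands=12pm; Kickoff=11am; Demo=1pm.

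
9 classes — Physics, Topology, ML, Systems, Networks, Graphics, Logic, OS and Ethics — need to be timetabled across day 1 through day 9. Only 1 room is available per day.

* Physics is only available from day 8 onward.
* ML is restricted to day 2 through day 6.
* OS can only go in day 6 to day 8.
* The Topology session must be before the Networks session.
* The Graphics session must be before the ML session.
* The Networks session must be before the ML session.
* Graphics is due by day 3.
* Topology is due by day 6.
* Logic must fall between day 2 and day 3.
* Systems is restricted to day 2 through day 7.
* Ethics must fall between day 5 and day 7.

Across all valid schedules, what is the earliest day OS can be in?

day 8

OS is available from day 6; OS's own window allows nothing later than day 8.
OS at day 8 is achievable: Ethics in day 5, Networks in day 4, Physics in day 9, Topology in day 3, OS in day 8, ML in day 6, Systems in day 7, Logic in day 2, Graphics in day 1.
Nothing earlier works — the capacity limit rule out every day before day 8.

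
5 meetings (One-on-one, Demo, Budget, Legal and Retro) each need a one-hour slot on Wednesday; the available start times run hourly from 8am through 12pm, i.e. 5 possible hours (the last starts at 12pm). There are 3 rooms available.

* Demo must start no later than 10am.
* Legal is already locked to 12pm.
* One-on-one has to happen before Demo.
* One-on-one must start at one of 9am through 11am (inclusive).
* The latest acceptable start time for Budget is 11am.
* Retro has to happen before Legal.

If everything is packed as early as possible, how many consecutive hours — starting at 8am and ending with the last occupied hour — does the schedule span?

5

The precedence chain requires at least 2 distinct hours.
With at most 3 per hour and 5 meetings, at least 2 hours are needed.
Legal can't be placed before 12pm — that is hour 5 counting from 8am — so the schedule must run through at least 5 hours.
5 works (last occupied hour: 12pm): for example One-on-one=9am; Legal=12pm; Retro=8am; Demo=10am; Budget=8am.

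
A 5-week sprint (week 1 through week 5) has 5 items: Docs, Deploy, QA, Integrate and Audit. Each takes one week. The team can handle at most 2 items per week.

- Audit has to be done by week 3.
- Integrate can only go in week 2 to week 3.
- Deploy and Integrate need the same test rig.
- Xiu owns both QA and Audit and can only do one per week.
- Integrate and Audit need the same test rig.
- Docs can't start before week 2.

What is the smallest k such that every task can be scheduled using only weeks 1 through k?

With at most 2 per week and 5 tasks, at least 3 weeks are needed.
Docs can't be placed before week 2, so the schedule must run through at least week 2.
3 works (last occupied week: week 3): for example Integrate -> week 2; Deploy -> week 1; Audit -> week 3; Docs -> week 2; QA -> week 1.

3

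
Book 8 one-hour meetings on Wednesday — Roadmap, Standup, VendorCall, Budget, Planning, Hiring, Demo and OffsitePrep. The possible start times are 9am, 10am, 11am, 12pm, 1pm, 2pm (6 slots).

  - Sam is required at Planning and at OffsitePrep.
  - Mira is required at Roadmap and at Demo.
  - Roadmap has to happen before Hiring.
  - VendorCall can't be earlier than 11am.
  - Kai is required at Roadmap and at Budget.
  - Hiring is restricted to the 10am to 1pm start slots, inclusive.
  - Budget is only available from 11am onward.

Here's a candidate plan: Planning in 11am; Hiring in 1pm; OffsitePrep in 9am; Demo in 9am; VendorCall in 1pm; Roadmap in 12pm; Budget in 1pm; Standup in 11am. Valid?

Yes

Mira is required at Roadmap and at Demo — holds.
Budget is only available from 11am onward — holds.
Kai is required at Roadmap and at Budget — holds.
Sam is required at Planning and at OffsitePrep — holds.
VendorCall can't be earlier than 11am — holds.
Roadmap has to happen before Hiring — holds.
Hiring is restricted to the 10am to 1pm start slots, inclusive — holds.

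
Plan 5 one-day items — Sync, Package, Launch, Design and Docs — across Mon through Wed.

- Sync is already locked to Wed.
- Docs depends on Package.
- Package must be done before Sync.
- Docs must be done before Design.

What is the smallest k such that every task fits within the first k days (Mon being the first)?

3 days

The precedence chain requires at least 3 distinct days.
3 works (last occupied day: Wed): for example Sync in Wed; Docs in Tue; Package in Mon; Design in Wed; Launch in Mon.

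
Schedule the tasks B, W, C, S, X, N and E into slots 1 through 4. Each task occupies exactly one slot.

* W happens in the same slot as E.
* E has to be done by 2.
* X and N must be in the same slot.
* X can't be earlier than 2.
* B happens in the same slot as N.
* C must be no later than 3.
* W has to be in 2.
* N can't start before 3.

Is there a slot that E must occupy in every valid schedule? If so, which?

2

E must be in the same slot as W, which can't be before 2, so E is at least 2; E's own window allows nothing later than 2.
So E is pinned to 2.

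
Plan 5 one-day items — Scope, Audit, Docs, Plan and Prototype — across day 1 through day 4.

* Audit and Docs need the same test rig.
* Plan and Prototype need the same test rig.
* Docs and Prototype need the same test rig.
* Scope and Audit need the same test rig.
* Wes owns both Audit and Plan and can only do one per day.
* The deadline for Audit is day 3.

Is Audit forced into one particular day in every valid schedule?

No

Audit can be day 1 (e.g. Prototype -> day 1; Audit -> day 1; Docs -> day 2; Plan -> day 2; Scope -> day 2) or day 2 (e.g. Audit -> day 2; Docs -> day 1; Scope -> day 1; Plan -> day 1; Prototype -> day 2).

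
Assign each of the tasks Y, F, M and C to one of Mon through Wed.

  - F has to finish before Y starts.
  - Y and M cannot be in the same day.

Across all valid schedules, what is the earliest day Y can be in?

Precedence pushes Y to at least Tue.
Y at Tue is achievable: M -> Mon, F -> Mon, C -> Mon, Y -> Tue.

Tue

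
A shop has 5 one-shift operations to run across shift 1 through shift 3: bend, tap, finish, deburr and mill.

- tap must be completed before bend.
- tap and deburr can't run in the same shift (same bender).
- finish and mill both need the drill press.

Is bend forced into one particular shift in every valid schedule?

No

bend can be shift 2 (e.g. finish=shift 1; deburr=shift 2; tap=shift 1; bend=shift 2; mill=shift 2) or shift 3 (e.g. bend in shift 3, deburr in shift 2, finish in shift 1, tap in shift 1, mill in shift 2).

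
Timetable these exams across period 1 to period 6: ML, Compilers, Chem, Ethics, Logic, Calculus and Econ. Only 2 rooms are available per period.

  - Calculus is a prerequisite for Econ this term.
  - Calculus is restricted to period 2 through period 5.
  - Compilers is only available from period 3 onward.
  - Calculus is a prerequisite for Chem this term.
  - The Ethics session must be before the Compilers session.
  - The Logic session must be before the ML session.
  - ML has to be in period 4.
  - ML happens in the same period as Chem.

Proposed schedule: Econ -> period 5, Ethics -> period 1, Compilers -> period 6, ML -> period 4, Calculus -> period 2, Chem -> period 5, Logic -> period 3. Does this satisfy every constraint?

The Ethics session must be before the Compilers session — holds.
Calculus is restricted to period 2 through period 5 — holds.
Only 2 rooms are available per period — holds.
The Logic session must be before the ML session — holds.
Compilers is only available from period 3 onward — holds.
Calculus is a prerequisite for Chem this term — holds.
ML happens in the same period as Chem — violated.
ML has to be in period 4 — holds.
Calculus is a prerequisite for Econ this term — holds.

No — it violates: ML happens in the same period as Chem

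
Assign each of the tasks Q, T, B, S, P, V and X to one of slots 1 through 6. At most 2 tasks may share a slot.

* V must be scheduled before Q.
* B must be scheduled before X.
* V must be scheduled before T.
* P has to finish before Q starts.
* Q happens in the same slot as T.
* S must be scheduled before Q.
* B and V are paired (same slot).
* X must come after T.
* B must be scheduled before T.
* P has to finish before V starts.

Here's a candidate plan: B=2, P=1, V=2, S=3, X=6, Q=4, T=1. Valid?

No — it violates: Q happens in the same slot as T

At most 2 tasks may share a slot — holds.
Q happens in the same slot as T — violated.
B and V are paired (same slot) — holds.
S must be scheduled before Q — holds.
V must be scheduled before Q — holds.
B must be scheduled before X — holds.
P has to finish before Q starts — holds.
X must come after T — holds.
B must be scheduled before T — violated.
P has to finish before V starts — holds.
V must be scheduled before T — violated.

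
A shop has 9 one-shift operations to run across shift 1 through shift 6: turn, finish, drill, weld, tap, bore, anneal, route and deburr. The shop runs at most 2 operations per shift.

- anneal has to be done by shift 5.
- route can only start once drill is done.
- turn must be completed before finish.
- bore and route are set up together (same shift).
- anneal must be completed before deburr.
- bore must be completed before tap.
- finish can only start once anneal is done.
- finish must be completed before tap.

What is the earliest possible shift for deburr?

Precedence pushes deburr to at least shift 2.
deburr at shift 2 is achievable: drill in shift 3; finish in shift 2; tap in shift 5; anneal in shift 1; route in shift 4; weld in shift 3; bore in shift 4; deburr in shift 2; turn in shift 1.

shift 2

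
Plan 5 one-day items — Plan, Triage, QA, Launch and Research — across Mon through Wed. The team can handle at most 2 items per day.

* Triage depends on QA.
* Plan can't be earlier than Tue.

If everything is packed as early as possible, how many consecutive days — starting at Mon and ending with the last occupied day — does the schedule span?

The precedence chain requires at least 2 distinct days.
With at most 2 per day and 5 work items, at least 3 days are needed.
3 works (last occupied day: Wed): for example Launch=Mon, QA=Mon, Research=Wed, Triage=Tue, Plan=Tue.

3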